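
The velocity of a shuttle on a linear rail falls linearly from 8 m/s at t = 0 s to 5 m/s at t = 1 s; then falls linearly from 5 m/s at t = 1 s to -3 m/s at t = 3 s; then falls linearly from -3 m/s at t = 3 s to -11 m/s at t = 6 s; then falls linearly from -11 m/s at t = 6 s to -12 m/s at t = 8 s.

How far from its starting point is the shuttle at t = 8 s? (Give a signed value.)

-35.5 m

Net displacement equals the area under the velocity-time graph (areas below the axis count negative).
0–1 s: ½(8 + 5)(1) = 6.5 m
1–3 s: ½(5 + -3)(2) = 2 m
3–6 s: ½(-3 + -11)(3) = -21 m
6–8 s: ½(-11 + -12)(2) = -23 m
Net displacement = -35.5 m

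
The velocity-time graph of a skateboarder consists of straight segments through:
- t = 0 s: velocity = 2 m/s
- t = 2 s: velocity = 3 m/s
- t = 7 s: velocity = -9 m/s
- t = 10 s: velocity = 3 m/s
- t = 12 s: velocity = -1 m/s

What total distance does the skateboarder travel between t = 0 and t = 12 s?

Distance (not displacement) is the total path length: add the absolute areas under v-t.
0–2 s: |½(2 + 3)(2)| = 5 m
2–7 s: v = 0 at t = 3.25 s; triangle areas 1.875 + 16.875 = 18.75 m
7–10 s: v = 0 at t = 9.25 s; triangle areas 10.125 + 1.125 = 11.25 m
10–12 s: v = 0 at t = 11.5 s; triangle areas 2.25 + 0.25 = 2.5 m
Total distance = 37.5 m

37.5 m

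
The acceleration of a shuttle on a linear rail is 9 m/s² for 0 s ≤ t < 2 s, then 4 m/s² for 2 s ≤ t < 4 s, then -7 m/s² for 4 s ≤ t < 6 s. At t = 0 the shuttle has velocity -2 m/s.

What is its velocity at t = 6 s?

Δv equals the area under the a-t graph; then v = v₀ + Δv.
0–2 s: 9 × 2 = 18 m/s
2–4 s: 4 × 2 = 8 m/s
4–6 s: -7 × 2 = -14 m/s
Δv = 12 m/s, so v(6) = -2 + (12) = 10 m/s.

10 m/s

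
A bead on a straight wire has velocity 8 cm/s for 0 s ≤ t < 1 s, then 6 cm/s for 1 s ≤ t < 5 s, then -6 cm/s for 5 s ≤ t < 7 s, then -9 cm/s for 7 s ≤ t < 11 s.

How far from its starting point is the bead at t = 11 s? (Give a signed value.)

Displacement is the signed area under the v-t curve.
0–1 s: 8 × 1 = 8 cm
1–5 s: 6 × 4 = 24 cm
5–7 s: -6 × 2 = -12 cm
7–11 s: -9 × 4 = -36 cm
Net displacement = -16 cm

-16 cm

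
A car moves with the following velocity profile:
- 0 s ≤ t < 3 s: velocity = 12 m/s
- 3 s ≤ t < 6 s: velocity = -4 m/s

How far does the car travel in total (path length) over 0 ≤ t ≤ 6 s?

48 m

Distance (not displacement) is the total path length: add the absolute areas under v-t.
0–3 s: |12| × 3 = 36 m
3–6 s: |-4| × 3 = 12 m
Total distance = 48 m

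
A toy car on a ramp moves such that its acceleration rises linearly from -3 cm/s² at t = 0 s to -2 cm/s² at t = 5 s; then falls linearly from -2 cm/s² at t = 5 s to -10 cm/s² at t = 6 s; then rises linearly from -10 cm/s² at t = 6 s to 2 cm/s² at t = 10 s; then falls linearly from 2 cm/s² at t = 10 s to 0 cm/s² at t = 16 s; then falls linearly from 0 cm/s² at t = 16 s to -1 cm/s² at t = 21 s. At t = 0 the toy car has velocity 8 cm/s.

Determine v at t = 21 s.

Δv equals the area under the a-t graph; then v = v₀ + Δv.
0–5 s: ½(-3 + -2)(5) = -12.5 cm/s
5–6 s: ½(-2 + -10)(1) = -6 cm/s
6–10 s: ½(-10 + 2)(4) = -16 cm/s
10–16 s: ½(2 + 0)(6) = 6 cm/s
16–21 s: ½(0 + -1)(5) = -2.5 cm/s
Δv = -31 cm/s, so v(21) = 8 + (-31) = -23 cm/s.

-23 cm/s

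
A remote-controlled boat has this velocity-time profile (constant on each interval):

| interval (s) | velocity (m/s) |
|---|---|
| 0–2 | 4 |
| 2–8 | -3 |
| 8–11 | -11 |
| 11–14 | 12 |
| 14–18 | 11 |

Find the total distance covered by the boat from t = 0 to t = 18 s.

Total distance travelled is ∫|v| dt — sum the magnitudes of each area piece.
0–2 s: |4| × 2 = 8 m
2–8 s: |-3| × 6 = 18 m
8–11 s: |-11| × 3 = 33 m
11–14 s: |12| × 3 = 36 m
14–18 s: |11| × 4 = 44 m
Total distance = 139 m

139 m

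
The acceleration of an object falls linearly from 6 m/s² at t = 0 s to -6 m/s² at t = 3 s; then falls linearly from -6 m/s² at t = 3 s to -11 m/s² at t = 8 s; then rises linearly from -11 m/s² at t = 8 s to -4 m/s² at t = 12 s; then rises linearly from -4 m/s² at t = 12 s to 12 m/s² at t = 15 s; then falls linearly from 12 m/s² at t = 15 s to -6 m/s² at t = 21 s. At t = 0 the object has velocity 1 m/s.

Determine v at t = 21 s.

-41.5 m/s

Δv equals the area under the a-t graph; then v = v₀ + Δv.
0–3 s: ½(6 + -6)(3) = 0 m/s
3–8 s: ½(-6 + -11)(5) = -42.5 m/s
8–12 s: ½(-11 + -4)(4) = -30 m/s
12–15 s: ½(-4 + 12)(3) = 12 m/s
15–21 s: ½(12 + -6)(6) = 18 m/s
Δv = -42.5 m/s, so v(21) = 1 + (-42.5) = -41.5 m/s.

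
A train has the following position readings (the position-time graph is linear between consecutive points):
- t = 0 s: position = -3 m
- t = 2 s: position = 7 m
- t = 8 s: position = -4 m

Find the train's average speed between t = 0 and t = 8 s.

Average speed = (total path length)/(elapsed time); on a piecewise-linear x-t graph the path length is Σ|Δx|.
0–2 s: |Δx| = |7 − -3| = 10 m
2–8 s: |Δx| = |-4 − 7| = 11 m
Total path = 21 m; average speed = 21/8 = 2.625 m/s.

2.625 m/s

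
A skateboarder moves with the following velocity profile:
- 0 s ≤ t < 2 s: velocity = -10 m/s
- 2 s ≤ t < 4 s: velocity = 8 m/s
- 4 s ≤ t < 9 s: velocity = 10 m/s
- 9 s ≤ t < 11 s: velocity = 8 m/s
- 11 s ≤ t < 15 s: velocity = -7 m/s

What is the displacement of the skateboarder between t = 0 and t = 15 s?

34 m

Net displacement equals the area under the velocity-time graph (areas below the axis count negative).
0–2 s: -10 × 2 = -20 m
2–4 s: 8 × 2 = 16 m
4–9 s: 10 × 5 = 50 m
9–11 s: 8 × 2 = 16 m
11–15 s: -7 × 4 = -28 m
Net displacement = 34 m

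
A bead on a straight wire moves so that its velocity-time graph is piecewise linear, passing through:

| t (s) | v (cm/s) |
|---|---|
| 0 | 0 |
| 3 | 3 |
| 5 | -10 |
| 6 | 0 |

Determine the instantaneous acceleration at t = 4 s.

-6.5 cm/s²

Acceleration is the slope of the v-t graph on 3–5 s: (-10 − 3)/(5 − 3) = -6.5 cm/s².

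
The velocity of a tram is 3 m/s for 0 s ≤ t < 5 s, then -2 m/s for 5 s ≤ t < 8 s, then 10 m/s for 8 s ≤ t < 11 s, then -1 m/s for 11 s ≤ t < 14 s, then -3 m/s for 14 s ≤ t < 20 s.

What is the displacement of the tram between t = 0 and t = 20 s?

Displacement is the signed area under the v-t curve.
0–5 s: 3 × 5 = 15 m
5–8 s: -2 × 3 = -6 m
8–11 s: 10 × 3 = 30 m
11–14 s: -1 × 3 = -3 m
14–20 s: -3 × 6 = -18 m
Net displacement = 18 m

18 m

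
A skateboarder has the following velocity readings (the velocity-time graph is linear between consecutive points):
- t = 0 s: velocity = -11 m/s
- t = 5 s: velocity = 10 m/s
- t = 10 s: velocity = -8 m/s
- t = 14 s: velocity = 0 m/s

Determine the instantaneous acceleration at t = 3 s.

Acceleration is the slope of the v-t graph on 0–5 s: (10 − -11)/(5 − 0) = 4.2 m/s².

4.2 m/s²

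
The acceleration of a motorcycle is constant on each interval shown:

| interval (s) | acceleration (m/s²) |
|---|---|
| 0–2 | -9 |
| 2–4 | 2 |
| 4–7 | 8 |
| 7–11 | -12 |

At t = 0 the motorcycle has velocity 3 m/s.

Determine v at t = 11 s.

-35 m/s

Δv equals the area under the a-t graph; then v = v₀ + Δv.
0–2 s: -9 × 2 = -18 m/s
2–4 s: 2 × 2 = 4 m/s
4–7 s: 8 × 3 = 24 m/s
7–11 s: -12 × 4 = -48 m/s
Δv = -38 m/s, so v(11) = 3 + (-38) = -35 m/s.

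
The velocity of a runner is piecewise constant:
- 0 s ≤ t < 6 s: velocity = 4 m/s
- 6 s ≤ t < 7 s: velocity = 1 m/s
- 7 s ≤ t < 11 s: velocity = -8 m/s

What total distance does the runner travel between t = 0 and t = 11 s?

57 m

Total distance travelled is ∫|v| dt — sum the magnitudes of each area piece.
0–6 s: |4| × 6 = 24 m
6–7 s: |1| × 1 = 1 m
7–11 s: |-8| × 4 = 32 m
Total distance = 57 m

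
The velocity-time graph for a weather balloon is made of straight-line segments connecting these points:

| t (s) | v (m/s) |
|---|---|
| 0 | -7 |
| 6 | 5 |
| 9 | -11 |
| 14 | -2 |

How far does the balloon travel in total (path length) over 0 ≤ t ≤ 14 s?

64.6875 m

Total distance travelled is ∫|v| dt — sum the magnitudes of each area piece.
0–6 s: v = 0 at t = 3.5 s; triangle areas 12.25 + 6.25 = 18.5 m
6–9 s: v = 0 at t = 6.9375 s; triangle areas 2.34375 + 11.34375 = 13.6875 m
9–14 s: |½(-11 + -2)(5)| = 32.5 m
Total distance = 64.6875 m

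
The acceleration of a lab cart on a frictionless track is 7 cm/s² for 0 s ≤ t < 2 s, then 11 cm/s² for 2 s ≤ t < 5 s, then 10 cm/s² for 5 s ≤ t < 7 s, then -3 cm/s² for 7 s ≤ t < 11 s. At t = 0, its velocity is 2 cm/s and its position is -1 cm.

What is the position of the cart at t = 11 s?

484.5 cm

On each constant-a segment, Δv = aΔt and Δx = v₀Δt + ½aΔt²; chain segment to segment.
0–2 s: v starts 2 cm/s; Δx = 2·2 + ½·7·2² = 18 cm; v ends 16 cm/s.
2–5 s: v starts 16 cm/s; Δx = 16·3 + ½·11·3² = 97.5 cm; v ends 49 cm/s.
5–7 s: v starts 49 cm/s; Δx = 49·2 + ½·10·2² = 118 cm; v ends 69 cm/s.
7–11 s: v starts 69 cm/s; Δx = 69·4 + ½·-3·4² = 252 cm; v ends 57 cm/s.
x(11) = -1 + Σ Δx = 484.5 cm.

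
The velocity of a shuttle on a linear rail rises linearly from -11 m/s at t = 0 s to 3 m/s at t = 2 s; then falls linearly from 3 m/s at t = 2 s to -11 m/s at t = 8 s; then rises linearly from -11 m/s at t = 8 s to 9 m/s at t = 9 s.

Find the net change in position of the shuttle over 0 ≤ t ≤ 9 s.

Displacement is the signed area under the v-t curve.
0–2 s: ½(-11 + 3)(2) = -8 m
2–8 s: ½(3 + -11)(6) = -24 m
8–9 s: ½(-11 + 9)(1) = -1 m
Net displacement = -33 m

-33 m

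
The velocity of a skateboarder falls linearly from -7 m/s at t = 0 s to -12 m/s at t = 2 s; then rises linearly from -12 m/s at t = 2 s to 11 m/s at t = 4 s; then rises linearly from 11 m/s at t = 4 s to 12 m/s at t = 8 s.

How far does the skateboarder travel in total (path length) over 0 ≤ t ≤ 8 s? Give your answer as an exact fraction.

Distance (not displacement) is the total path length: add the absolute areas under v-t.
0–2 s: |½(-7 + -12)(2)| = 19 m
2–4 s: v = 0 at t = 70/23 s; triangle areas 144/23 + 121/23 = 265/23 m
4–8 s: |½(11 + 12)(4)| = 46 m
Total distance = 1760/23 m

1760/23 m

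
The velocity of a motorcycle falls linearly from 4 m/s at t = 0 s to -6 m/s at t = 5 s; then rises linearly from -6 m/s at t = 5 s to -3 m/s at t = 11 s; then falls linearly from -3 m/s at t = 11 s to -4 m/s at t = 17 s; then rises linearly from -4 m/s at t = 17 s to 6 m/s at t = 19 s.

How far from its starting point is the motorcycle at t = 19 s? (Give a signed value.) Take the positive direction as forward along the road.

Net displacement equals the area under the velocity-time graph (areas below the axis count negative).
0–5 s: ½(4 + -6)(5) = -5 m
5–11 s: ½(-6 + -3)(6) = -27 m
11–17 s: ½(-3 + -4)(6) = -21 m
17–19 s: ½(-4 + 6)(2) = 2 m
Net displacement = -51 m

-51 m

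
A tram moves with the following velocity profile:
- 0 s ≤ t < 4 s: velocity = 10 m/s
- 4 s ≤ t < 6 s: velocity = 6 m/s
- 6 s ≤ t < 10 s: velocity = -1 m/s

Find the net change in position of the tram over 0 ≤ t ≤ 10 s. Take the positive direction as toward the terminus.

Displacement is the signed area under the v-t curve.
0–4 s: 10 × 4 = 40 m
4–6 s: 6 × 2 = 12 m
6–10 s: -1 × 4 = -4 m
Net displacement = 48 m

48 m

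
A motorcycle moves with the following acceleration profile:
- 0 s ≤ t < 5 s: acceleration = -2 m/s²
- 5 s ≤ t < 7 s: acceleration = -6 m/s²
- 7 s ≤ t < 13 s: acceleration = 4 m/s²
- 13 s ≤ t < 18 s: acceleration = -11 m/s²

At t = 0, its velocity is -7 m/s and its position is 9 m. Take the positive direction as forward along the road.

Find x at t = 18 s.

-361.5 m

On each constant-a segment, Δv = aΔt and Δx = v₀Δt + ½aΔt²; chain segment to segment.
0–5 s: v starts -7 m/s; Δx = -7·5 + ½·-2·5² = -60 m; v ends -17 m/s.
5–7 s: v starts -17 m/s; Δx = -17·2 + ½·-6·2² = -46 m; v ends -29 m/s.
7–13 s: v starts -29 m/s; Δx = -29·6 + ½·4·6² = -102 m; v ends -5 m/s.
13–18 s: v starts -5 m/s; Δx = -5·5 + ½·-11·5² = -162.5 m; v ends -60 m/s.
x(18) = 9 + Σ Δx = -361.5 m.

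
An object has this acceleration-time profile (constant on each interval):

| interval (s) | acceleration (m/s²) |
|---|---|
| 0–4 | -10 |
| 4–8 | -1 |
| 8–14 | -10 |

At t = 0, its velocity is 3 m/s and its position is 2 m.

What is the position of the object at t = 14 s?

-648 m

On each constant-a segment, Δv = aΔt and Δx = v₀Δt + ½aΔt²; chain segment to segment.
0–4 s: v starts 3 m/s; Δx = 3·4 + ½·-10·4² = -68 m; v ends -37 m/s.
4–8 s: v starts -37 m/s; Δx = -37·4 + ½·-1·4² = -156 m; v ends -41 m/s.
8–14 s: v starts -41 m/s; Δx = -41·6 + ½·-10·6² = -426 m; v ends -101 m/s.
x(14) = 2 + Σ Δx = -648 m.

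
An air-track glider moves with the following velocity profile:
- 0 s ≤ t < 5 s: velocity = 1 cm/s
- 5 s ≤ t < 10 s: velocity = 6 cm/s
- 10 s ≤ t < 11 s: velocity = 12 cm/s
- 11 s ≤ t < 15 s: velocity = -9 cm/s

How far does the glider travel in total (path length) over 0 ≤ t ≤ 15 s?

83 cm

Total distance travelled is ∫|v| dt — sum the magnitudes of each area piece.
0–5 s: |1| × 5 = 5 cm
5–10 s: |6| × 5 = 30 cm
10–11 s: |12| × 1 = 12 cm
11–15 s: |-9| × 4 = 36 cm
Total distance = 83 cm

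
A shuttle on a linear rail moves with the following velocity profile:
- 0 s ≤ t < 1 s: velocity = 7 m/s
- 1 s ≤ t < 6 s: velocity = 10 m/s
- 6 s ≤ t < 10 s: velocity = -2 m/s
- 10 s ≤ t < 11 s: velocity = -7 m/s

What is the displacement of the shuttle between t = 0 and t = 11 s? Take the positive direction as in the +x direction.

42 m

Net displacement equals the area under the velocity-time graph (areas below the axis count negative).
0–1 s: 7 × 1 = 7 m
1–6 s: 10 × 5 = 50 m
6–10 s: -2 × 4 = -8 m
10–11 s: -7 × 1 = -7 m
Net displacement = 42 m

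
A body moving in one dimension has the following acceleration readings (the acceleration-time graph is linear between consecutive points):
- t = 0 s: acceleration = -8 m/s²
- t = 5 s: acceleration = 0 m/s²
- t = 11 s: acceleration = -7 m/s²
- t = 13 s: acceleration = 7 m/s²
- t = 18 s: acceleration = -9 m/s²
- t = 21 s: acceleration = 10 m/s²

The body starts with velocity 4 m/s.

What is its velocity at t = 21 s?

-40.5 m/s

Δv equals the area under the a-t graph; then v = v₀ + Δv.
0–5 s: ½(-8 + 0)(5) = -20 m/s
5–11 s: ½(0 + -7)(6) = -21 m/s
11–13 s: ½(-7 + 7)(2) = 0 m/s
13–18 s: ½(7 + -9)(5) = -5 m/s
18–21 s: ½(-9 + 10)(3) = 1.5 m/s
Δv = -44.5 m/s, so v(21) = 4 + (-44.5) = -40.5 m/s.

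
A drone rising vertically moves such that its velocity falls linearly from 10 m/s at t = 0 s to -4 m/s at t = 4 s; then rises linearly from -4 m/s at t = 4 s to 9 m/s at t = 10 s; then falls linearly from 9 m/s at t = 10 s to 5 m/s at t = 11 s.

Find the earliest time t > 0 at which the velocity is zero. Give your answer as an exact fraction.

v changes sign on 0–4 s (from 10 to -4); the graph is linear there, so v = 0 at t = 0 + (-10)·(4 − 0)/(-4 − 10) = 20/7 s.

t = 20/7 s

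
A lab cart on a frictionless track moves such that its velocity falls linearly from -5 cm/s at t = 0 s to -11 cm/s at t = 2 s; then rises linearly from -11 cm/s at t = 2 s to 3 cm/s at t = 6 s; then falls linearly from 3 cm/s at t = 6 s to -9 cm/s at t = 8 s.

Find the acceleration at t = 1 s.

-3 cm/s²

Acceleration is the slope of the v-t graph on 0–2 s: (-11 − -5)/(2 − 0) = -3 cm/s².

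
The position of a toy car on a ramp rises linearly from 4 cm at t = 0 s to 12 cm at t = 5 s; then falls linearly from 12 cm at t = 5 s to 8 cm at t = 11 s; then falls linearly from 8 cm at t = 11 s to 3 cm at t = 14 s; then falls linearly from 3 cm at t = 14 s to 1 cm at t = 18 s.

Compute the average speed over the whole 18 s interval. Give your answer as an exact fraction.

19/18 cm/s

Average speed = (total path length)/(elapsed time); on a piecewise-linear x-t graph the path length is Σ|Δx|.
0–5 s: |Δx| = |12 − 4| = 8 cm
5–11 s: |Δx| = |8 − 12| = 4 cm
11–14 s: |Δx| = |3 − 8| = 5 cm
14–18 s: |Δx| = |1 − 3| = 2 cm
Total path = 19 cm; average speed = 19/18 = 19/18 cm/s.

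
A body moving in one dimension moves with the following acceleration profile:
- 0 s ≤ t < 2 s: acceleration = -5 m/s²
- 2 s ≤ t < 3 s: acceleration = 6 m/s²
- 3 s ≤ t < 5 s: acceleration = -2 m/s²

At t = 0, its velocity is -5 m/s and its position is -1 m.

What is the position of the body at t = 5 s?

-55 m

On each constant-a segment, Δv = aΔt and Δx = v₀Δt + ½aΔt²; chain segment to segment.
0–2 s: v starts -5 m/s; Δx = -5·2 + ½·-5·2² = -20 m; v ends -15 m/s.
2–3 s: v starts -15 m/s; Δx = -15·1 + ½·6·1² = -12 m; v ends -9 m/s.
3–5 s: v starts -9 m/s; Δx = -9·2 + ½·-2·2² = -22 m; v ends -13 m/s.
x(5) = -1 + Σ Δx = -55 m.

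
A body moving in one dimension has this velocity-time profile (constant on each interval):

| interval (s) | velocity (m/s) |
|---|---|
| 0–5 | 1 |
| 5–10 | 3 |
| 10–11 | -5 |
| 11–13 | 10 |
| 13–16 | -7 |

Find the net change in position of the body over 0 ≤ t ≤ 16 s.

Net displacement equals the area under the velocity-time graph (areas below the axis count negative).
0–5 s: 1 × 5 = 5 m
5–10 s: 3 × 5 = 15 m
10–11 s: -5 × 1 = -5 m
11–13 s: 10 × 2 = 20 m
13–16 s: -7 × 3 = -21 m
Net displacement = 14 m

14 m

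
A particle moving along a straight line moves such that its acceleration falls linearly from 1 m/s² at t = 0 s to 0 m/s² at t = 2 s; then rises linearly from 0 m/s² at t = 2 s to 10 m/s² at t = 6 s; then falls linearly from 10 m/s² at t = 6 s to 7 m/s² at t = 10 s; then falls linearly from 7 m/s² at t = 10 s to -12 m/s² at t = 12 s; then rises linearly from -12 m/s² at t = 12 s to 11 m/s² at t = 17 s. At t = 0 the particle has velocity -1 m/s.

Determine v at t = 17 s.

Δv equals the area under the a-t graph; then v = v₀ + Δv.
0–2 s: ½(1 + 0)(2) = 1 m/s
2–6 s: ½(0 + 10)(4) = 20 m/s
6–10 s: ½(10 + 7)(4) = 34 m/s
10–12 s: ½(7 + -12)(2) = -5 m/s
12–17 s: ½(-12 + 11)(5) = -2.5 m/s
Δv = 47.5 m/s, so v(17) = -1 + (47.5) = 46.5 m/s.

46.5 m/s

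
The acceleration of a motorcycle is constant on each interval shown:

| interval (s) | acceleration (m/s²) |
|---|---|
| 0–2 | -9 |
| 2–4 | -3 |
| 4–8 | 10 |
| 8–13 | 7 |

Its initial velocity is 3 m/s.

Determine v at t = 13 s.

Δv equals the area under the a-t graph; then v = v₀ + Δv.
0–2 s: -9 × 2 = -18 m/s
2–4 s: -3 × 2 = -6 m/s
4–8 s: 10 × 4 = 40 m/s
8–13 s: 7 × 5 = 35 m/s
Δv = 51 m/s, so v(13) = 3 + (51) = 54 m/s.

54 m/s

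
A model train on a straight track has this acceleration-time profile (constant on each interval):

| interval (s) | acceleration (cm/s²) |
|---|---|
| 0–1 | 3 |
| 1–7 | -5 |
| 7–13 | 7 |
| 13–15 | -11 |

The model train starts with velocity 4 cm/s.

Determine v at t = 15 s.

-3 cm/s

Δv equals the area under the a-t graph; then v = v₀ + Δv.
0–1 s: 3 × 1 = 3 cm/s
1–7 s: -5 × 6 = -30 cm/s
7–13 s: 7 × 6 = 42 cm/s
13–15 s: -11 × 2 = -22 cm/s
Δv = -7 cm/s, so v(15) = 4 + (-7) = -3 cm/s.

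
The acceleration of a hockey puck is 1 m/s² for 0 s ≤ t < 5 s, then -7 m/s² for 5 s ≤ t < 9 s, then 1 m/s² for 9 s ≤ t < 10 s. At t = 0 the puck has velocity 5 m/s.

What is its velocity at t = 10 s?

Δv equals the area under the a-t graph; then v = v₀ + Δv.
0–5 s: 1 × 5 = 5 m/s
5–9 s: -7 × 4 = -28 m/s
9–10 s: 1 × 1 = 1 m/s
Δv = -22 m/s, so v(10) = 5 + (-22) = -17 m/s.

-17 m/s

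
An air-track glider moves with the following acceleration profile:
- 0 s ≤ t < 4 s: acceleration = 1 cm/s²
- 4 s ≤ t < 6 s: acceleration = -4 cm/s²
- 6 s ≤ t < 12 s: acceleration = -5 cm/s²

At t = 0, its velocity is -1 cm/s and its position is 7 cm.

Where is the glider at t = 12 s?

-111 cm

On each constant-a segment, Δv = aΔt and Δx = v₀Δt + ½aΔt²; chain segment to segment.
0–4 s: v starts -1 cm/s; Δx = -1·4 + ½·1·4² = 4 cm; v ends 3 cm/s.
4–6 s: v starts 3 cm/s; Δx = 3·2 + ½·-4·2² = -2 cm; v ends -5 cm/s.
6–12 s: v starts -5 cm/s; Δx = -5·6 + ½·-5·6² = -120 cm; v ends -35 cm/s.
x(12) = 7 + Σ Δx = -111 cm.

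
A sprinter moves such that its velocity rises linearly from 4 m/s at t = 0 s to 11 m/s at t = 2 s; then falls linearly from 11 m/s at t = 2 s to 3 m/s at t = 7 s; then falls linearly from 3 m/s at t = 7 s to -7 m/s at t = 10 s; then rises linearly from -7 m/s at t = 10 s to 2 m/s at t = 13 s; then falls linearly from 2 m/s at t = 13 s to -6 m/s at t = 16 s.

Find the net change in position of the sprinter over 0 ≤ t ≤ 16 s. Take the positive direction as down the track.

30.5 m

Net displacement equals the area under the velocity-time graph (areas below the axis count negative).
0–2 s: ½(4 + 11)(2) = 15 m
2–7 s: ½(11 + 3)(5) = 35 m
7–10 s: ½(3 + -7)(3) = -6 m
10–13 s: ½(-7 + 2)(3) = -7.5 m
13–16 s: ½(2 + -6)(3) = -6 m
Net displacement = 30.5 m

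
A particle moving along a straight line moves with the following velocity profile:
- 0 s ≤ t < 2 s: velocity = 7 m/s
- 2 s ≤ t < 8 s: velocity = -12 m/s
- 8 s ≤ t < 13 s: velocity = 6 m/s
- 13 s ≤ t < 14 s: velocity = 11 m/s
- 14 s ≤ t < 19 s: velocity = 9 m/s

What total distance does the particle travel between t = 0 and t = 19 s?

172 m

Total distance travelled is ∫|v| dt — sum the magnitudes of each area piece.
0–2 s: |7| × 2 = 14 m
2–8 s: |-12| × 6 = 72 m
8–13 s: |6| × 5 = 30 m
13–14 s: |11| × 1 = 11 m
14–19 s: |9| × 5 = 45 m
Total distance = 172 m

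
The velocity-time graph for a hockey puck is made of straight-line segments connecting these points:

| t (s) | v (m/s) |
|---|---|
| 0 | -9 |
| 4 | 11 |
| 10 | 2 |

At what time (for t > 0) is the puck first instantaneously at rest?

t = 1.8 s

v changes sign on 0–4 s (from -9 to 11); the graph is linear there, so v = 0 at t = 0 + (9)·(4 − 0)/(11 − -9) = 1.8 s.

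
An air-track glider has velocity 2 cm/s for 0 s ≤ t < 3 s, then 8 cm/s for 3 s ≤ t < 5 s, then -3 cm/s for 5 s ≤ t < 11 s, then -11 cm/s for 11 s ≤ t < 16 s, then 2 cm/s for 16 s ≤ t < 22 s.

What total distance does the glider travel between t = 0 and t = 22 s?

Total distance travelled is ∫|v| dt — sum the magnitudes of each area piece.
0–3 s: |2| × 3 = 6 cm
3–5 s: |8| × 2 = 16 cm
5–11 s: |-3| × 6 = 18 cm
11–16 s: |-11| × 5 = 55 cm
16–22 s: |2| × 6 = 12 cm
Total distance = 107 cm

107 cm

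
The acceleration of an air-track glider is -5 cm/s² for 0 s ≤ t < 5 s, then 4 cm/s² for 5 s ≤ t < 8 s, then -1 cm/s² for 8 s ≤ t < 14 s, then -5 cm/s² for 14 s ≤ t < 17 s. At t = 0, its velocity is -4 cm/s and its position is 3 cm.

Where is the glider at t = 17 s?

On each constant-a segment, Δv = aΔt and Δx = v₀Δt + ½aΔt²; chain segment to segment.
0–5 s: v starts -4 cm/s; Δx = -4·5 + ½·-5·5² = -82.5 cm; v ends -29 cm/s.
5–8 s: v starts -29 cm/s; Δx = -29·3 + ½·4·3² = -69 cm; v ends -17 cm/s.
8–14 s: v starts -17 cm/s; Δx = -17·6 + ½·-1·6² = -120 cm; v ends -23 cm/s.
14–17 s: v starts -23 cm/s; Δx = -23·3 + ½·-5·3² = -91.5 cm; v ends -38 cm/s.
x(17) = 3 + Σ Δx = -360 cm.

-360 cm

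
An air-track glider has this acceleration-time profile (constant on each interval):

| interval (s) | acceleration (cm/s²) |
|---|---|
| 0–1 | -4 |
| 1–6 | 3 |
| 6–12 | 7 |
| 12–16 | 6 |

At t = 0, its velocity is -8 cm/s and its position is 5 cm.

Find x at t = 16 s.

344.5 cm

On each constant-a segment, Δv = aΔt and Δx = v₀Δt + ½aΔt²; chain segment to segment.
0–1 s: v starts -8 cm/s; Δx = -8·1 + ½·-4·1² = -10 cm; v ends -12 cm/s.
1–6 s: v starts -12 cm/s; Δx = -12·5 + ½·3·5² = -22.5 cm; v ends 3 cm/s.
6–12 s: v starts 3 cm/s; Δx = 3·6 + ½·7·6² = 144 cm; v ends 45 cm/s.
12–16 s: v starts 45 cm/s; Δx = 45·4 + ½·6·4² = 228 cm; v ends 69 cm/s.
x(16) = 5 + Σ Δx = 344.5 cm.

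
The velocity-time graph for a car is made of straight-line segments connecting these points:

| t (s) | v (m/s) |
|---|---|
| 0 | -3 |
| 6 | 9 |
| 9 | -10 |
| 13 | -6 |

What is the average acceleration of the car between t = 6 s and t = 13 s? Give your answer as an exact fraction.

Average acceleration = Δv/Δt = (-6 − 9)/(13 − 6) = -15/7 m/s².

-15/7 m/s²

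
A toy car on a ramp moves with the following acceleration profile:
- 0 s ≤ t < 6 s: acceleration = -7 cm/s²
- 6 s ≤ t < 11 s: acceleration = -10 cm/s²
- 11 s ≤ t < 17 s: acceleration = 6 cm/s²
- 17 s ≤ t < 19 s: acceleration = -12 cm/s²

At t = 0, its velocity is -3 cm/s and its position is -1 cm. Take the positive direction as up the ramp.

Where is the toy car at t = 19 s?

On each constant-a segment, Δv = aΔt and Δx = v₀Δt + ½aΔt²; chain segment to segment.
0–6 s: v starts -3 cm/s; Δx = -3·6 + ½·-7·6² = -144 cm; v ends -45 cm/s.
6–11 s: v starts -45 cm/s; Δx = -45·5 + ½·-10·5² = -350 cm; v ends -95 cm/s.
11–17 s: v starts -95 cm/s; Δx = -95·6 + ½·6·6² = -462 cm; v ends -59 cm/s.
17–19 s: v starts -59 cm/s; Δx = -59·2 + ½·-12·2² = -142 cm; v ends -83 cm/s.
x(19) = -1 + Σ Δx = -1099 cm.

-1099 cm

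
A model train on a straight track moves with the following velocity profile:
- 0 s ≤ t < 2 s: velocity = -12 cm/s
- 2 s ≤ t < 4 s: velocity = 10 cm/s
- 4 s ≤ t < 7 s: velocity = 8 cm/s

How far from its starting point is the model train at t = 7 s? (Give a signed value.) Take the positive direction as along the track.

20 cm

Displacement is the signed area under the v-t curve.
0–2 s: -12 × 2 = -24 cm
2–4 s: 10 × 2 = 20 cm
4–7 s: 8 × 3 = 24 cm
Net displacement = 20 cm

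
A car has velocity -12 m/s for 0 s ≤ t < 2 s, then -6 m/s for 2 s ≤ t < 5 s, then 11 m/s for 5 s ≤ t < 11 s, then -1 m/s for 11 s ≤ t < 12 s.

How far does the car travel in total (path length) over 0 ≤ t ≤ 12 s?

109 m

Distance (not displacement) is the total path length: add the absolute areas under v-t.
0–2 s: |-12| × 2 = 24 m
2–5 s: |-6| × 3 = 18 m
5–11 s: |11| × 6 = 66 m
11–12 s: |-1| × 1 = 1 m
Total distance = 109 m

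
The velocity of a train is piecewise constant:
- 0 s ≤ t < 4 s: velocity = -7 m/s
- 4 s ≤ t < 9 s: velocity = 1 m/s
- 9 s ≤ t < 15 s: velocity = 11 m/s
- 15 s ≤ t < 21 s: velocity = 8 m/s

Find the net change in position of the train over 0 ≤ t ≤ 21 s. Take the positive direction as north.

Displacement is the signed area under the v-t curve.
0–4 s: -7 × 4 = -28 m
4–9 s: 1 × 5 = 5 m
9–15 s: 11 × 6 = 66 m
15–21 s: 8 × 6 = 48 m
Net displacement = 91 m

91 m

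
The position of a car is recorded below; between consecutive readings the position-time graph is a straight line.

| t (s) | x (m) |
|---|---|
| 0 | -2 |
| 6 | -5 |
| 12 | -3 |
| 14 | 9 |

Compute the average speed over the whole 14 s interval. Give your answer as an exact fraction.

17/14 m/s

Average speed = (total path length)/(elapsed time); on a piecewise-linear x-t graph the path length is Σ|Δx|.
0–6 s: |Δx| = |-5 − -2| = 3 m
6–12 s: |Δx| = |-3 − -5| = 2 m
12–14 s: |Δx| = |9 − -3| = 12 m
Total path = 17 m; average speed = 17/14 = 17/14 m/s.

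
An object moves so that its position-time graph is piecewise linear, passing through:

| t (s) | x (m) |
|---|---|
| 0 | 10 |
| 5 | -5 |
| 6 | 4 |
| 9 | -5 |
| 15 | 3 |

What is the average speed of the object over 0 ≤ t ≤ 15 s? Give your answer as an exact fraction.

Average speed = (total path length)/(elapsed time); on a piecewise-linear x-t graph the path length is Σ|Δx|.
0–5 s: |Δx| = |-5 − 10| = 15 m
5–6 s: |Δx| = |4 − -5| = 9 m
6–9 s: |Δx| = |-5 − 4| = 9 m
9–15 s: |Δx| = |3 − -5| = 8 m
Total path = 41 m; average speed = 41/15 = 41/15 m/s.

41/15 m/s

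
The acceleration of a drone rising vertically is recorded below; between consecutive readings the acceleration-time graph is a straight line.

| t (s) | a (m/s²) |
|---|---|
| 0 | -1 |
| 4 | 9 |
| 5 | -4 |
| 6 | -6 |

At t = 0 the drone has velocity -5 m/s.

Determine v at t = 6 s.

Δv equals the area under the a-t graph; then v = v₀ + Δv.
0–4 s: ½(-1 + 9)(4) = 16 m/s
4–5 s: ½(9 + -4)(1) = 2.5 m/s
5–6 s: ½(-4 + -6)(1) = -5 m/s
Δv = 13.5 m/s, so v(6) = -5 + (13.5) = 8.5 m/s.

8.5 m/s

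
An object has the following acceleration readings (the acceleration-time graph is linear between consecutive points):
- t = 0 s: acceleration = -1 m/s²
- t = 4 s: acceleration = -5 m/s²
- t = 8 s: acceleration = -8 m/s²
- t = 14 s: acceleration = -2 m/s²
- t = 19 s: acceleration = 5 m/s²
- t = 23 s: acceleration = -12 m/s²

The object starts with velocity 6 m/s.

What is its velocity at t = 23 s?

Δv equals the area under the a-t graph; then v = v₀ + Δv.
0–4 s: ½(-1 + -5)(4) = -12 m/s
4–8 s: ½(-5 + -8)(4) = -26 m/s
8–14 s: ½(-8 + -2)(6) = -30 m/s
14–19 s: ½(-2 + 5)(5) = 7.5 m/s
19–23 s: ½(5 + -12)(4) = -14 m/s
Δv = -74.5 m/s, so v(23) = 6 + (-74.5) = -68.5 m/s.

-68.5 m/s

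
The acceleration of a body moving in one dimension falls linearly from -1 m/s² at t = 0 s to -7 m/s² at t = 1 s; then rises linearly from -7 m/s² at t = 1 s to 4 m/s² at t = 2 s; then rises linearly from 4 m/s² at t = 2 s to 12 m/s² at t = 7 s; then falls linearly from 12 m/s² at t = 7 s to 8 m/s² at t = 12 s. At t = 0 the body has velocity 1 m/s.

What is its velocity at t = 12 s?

85.5 m/s

Δv equals the area under the a-t graph; then v = v₀ + Δv.
0–1 s: ½(-1 + -7)(1) = -4 m/s
1–2 s: ½(-7 + 4)(1) = -1.5 m/s
2–7 s: ½(4 + 12)(5) = 40 m/s
7–12 s: ½(12 + 8)(5) = 50 m/s
Δv = 84.5 m/s, so v(12) = 1 + (84.5) = 85.5 m/s.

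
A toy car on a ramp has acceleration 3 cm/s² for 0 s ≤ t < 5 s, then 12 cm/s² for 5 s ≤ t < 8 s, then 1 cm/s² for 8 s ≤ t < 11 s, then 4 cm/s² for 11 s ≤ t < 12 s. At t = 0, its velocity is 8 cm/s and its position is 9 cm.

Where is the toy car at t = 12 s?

455 cm

On each constant-a segment, Δv = aΔt and Δx = v₀Δt + ½aΔt²; chain segment to segment.
0–5 s: v starts 8 cm/s; Δx = 8·5 + ½·3·5² = 77.5 cm; v ends 23 cm/s.
5–8 s: v starts 23 cm/s; Δx = 23·3 + ½·12·3² = 123 cm; v ends 59 cm/s.
8–11 s: v starts 59 cm/s; Δx = 59·3 + ½·1·3² = 181.5 cm; v ends 62 cm/s.
11–12 s: v starts 62 cm/s; Δx = 62·1 + ½·4·1² = 64 cm; v ends 66 cm/s.
x(12) = 9 + Σ Δx = 455 cm.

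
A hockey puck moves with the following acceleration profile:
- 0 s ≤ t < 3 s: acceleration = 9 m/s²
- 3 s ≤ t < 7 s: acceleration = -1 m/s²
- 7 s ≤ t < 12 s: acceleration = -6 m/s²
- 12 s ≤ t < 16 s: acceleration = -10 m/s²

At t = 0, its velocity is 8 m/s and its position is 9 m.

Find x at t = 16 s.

On each constant-a segment, Δv = aΔt and Δx = v₀Δt + ½aΔt²; chain segment to segment.
0–3 s: v starts 8 m/s; Δx = 8·3 + ½·9·3² = 64.5 m; v ends 35 m/s.
3–7 s: v starts 35 m/s; Δx = 35·4 + ½·-1·4² = 132 m; v ends 31 m/s.
7–12 s: v starts 31 m/s; Δx = 31·5 + ½·-6·5² = 80 m; v ends 1 m/s.
12–16 s: v starts 1 m/s; Δx = 1·4 + ½·-10·4² = -76 m; v ends -39 m/s.
x(16) = 9 + Σ Δx = 209.5 m.

209.5 m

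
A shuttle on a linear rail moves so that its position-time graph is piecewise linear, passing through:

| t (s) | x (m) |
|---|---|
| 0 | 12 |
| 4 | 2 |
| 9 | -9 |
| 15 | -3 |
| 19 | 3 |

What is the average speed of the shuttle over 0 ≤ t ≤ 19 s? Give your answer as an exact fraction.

33/19 m/s

Average speed = (total path length)/(elapsed time); on a piecewise-linear x-t graph the path length is Σ|Δx|.
0–4 s: |Δx| = |2 − 12| = 10 m
4–9 s: |Δx| = |-9 − 2| = 11 m
9–15 s: |Δx| = |-3 − -9| = 6 m
15–19 s: |Δx| = |3 − -3| = 6 m
Total path = 33 m; average speed = 33/19 = 33/19 m/s.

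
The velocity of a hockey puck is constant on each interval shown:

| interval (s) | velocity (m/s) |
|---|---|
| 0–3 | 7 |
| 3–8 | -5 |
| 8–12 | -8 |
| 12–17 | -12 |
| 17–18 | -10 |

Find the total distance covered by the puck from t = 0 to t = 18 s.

Total distance travelled is ∫|v| dt — sum the magnitudes of each area piece.
0–3 s: |7| × 3 = 21 m
3–8 s: |-5| × 5 = 25 m
8–12 s: |-8| × 4 = 32 m
12–17 s: |-12| × 5 = 60 m
17–18 s: |-10| × 1 = 10 m
Total distance = 148 m

148 m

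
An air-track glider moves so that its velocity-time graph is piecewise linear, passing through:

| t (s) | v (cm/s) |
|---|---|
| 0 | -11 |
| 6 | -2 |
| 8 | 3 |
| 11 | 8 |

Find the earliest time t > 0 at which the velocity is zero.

v changes sign on 6–8 s (from -2 to 3); the graph is linear there, so v = 0 at t = 6 + (2)·(8 − 6)/(3 − -2) = 6.8 s.

t = 6.8 s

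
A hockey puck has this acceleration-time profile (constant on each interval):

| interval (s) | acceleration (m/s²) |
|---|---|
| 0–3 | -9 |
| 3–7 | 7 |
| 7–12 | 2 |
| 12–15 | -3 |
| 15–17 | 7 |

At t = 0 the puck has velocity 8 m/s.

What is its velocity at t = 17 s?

24 m/s

Δv equals the area under the a-t graph; then v = v₀ + Δv.
0–3 s: -9 × 3 = -27 m/s
3–7 s: 7 × 4 = 28 m/s
7–12 s: 2 × 5 = 10 m/s
12–15 s: -3 × 3 = -9 m/s
15–17 s: 7 × 2 = 14 m/s
Δv = 16 m/s, so v(17) = 8 + (16) = 24 m/s.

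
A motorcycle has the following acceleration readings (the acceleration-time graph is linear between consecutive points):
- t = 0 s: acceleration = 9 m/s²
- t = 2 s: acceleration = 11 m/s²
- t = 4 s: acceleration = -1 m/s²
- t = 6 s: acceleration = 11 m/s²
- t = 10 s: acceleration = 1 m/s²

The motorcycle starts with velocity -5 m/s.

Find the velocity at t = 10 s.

Δv equals the area under the a-t graph; then v = v₀ + Δv.
0–2 s: ½(9 + 11)(2) = 20 m/s
2–4 s: ½(11 + -1)(2) = 10 m/s
4–6 s: ½(-1 + 11)(2) = 10 m/s
6–10 s: ½(11 + 1)(4) = 24 m/s
Δv = 64 m/s, so v(10) = -5 + (64) = 59 m/s.

59 m/s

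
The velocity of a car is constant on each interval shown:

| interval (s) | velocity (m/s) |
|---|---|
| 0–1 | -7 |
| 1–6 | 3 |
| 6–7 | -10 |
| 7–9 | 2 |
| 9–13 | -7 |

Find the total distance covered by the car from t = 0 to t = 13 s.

64 m

Distance (not displacement) is the total path length: add the absolute areas under v-t.
0–1 s: |-7| × 1 = 7 m
1–6 s: |3| × 5 = 15 m
6–7 s: |-10| × 1 = 10 m
7–9 s: |2| × 2 = 4 m
9–13 s: |-7| × 4 = 28 m
Total distance = 64 m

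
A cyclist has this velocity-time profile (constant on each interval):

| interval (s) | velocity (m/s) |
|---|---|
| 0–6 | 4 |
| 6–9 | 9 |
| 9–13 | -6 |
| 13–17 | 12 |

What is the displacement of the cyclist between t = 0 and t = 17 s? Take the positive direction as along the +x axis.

Net displacement equals the area under the velocity-time graph (areas below the axis count negative).
0–6 s: 4 × 6 = 24 m
6–9 s: 9 × 3 = 27 m
9–13 s: -6 × 4 = -24 m
13–17 s: 12 × 4 = 48 m
Net displacement = 75 m

75 m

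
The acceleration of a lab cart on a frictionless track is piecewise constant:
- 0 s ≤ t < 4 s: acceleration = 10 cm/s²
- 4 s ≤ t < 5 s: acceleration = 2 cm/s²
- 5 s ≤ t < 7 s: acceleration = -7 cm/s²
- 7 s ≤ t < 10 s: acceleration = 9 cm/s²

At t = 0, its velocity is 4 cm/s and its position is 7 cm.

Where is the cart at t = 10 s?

362.5 cm

On each constant-a segment, Δv = aΔt and Δx = v₀Δt + ½aΔt²; chain segment to segment.
0–4 s: v starts 4 cm/s; Δx = 4·4 + ½·10·4² = 96 cm; v ends 44 cm/s.
4–5 s: v starts 44 cm/s; Δx = 44·1 + ½·2·1² = 45 cm; v ends 46 cm/s.
5–7 s: v starts 46 cm/s; Δx = 46·2 + ½·-7·2² = 78 cm; v ends 32 cm/s.
7–10 s: v starts 32 cm/s; Δx = 32·3 + ½·9·3² = 136.5 cm; v ends 59 cm/s.
x(10) = 7 + Σ Δx = 362.5 cm.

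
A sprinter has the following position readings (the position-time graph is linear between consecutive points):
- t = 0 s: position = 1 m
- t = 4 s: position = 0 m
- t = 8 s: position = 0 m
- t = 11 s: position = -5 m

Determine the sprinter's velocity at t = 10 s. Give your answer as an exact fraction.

Velocity is the slope of the x-t graph on 8–11 s: (-5 − 0)/(11 − 8) = -5/3 m/s.

-5/3 m/s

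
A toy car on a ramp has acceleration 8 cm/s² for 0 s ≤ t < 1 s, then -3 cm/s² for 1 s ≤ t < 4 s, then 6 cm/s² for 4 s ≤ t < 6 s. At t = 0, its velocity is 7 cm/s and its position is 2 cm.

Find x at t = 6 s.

On each constant-a segment, Δv = aΔt and Δx = v₀Δt + ½aΔt²; chain segment to segment.
0–1 s: v starts 7 cm/s; Δx = 7·1 + ½·8·1² = 11 cm; v ends 15 cm/s.
1–4 s: v starts 15 cm/s; Δx = 15·3 + ½·-3·3² = 31.5 cm; v ends 6 cm/s.
4–6 s: v starts 6 cm/s; Δx = 6·2 + ½·6·2² = 24 cm; v ends 18 cm/s.
x(6) = 2 + Σ Δx = 68.5 cm.

68.5 cm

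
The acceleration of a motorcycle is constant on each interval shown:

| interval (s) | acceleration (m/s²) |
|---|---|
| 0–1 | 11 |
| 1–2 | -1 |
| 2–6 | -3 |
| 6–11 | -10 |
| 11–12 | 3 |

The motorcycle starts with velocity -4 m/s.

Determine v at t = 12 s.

Δv equals the area under the a-t graph; then v = v₀ + Δv.
0–1 s: 11 × 1 = 11 m/s
1–2 s: -1 × 1 = -1 m/s
2–6 s: -3 × 4 = -12 m/s
6–11 s: -10 × 5 = -50 m/s
11–12 s: 3 × 1 = 3 m/s
Δv = -49 m/s, so v(12) = -4 + (-49) = -53 m/s.

-53 m/s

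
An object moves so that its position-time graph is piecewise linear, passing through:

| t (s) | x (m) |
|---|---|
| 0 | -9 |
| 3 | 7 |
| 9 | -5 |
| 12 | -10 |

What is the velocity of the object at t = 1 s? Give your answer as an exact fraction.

Velocity is the slope of the x-t graph on 0–3 s: (7 − -9)/(3 − 0) = 16/3 m/s.

16/3 m/s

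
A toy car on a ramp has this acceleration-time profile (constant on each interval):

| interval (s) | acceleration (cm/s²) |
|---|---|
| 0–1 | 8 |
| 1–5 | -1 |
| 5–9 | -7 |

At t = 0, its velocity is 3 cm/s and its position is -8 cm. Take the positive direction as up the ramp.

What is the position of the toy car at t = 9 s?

On each constant-a segment, Δv = aΔt and Δx = v₀Δt + ½aΔt²; chain segment to segment.
0–1 s: v starts 3 cm/s; Δx = 3·1 + ½·8·1² = 7 cm; v ends 11 cm/s.
1–5 s: v starts 11 cm/s; Δx = 11·4 + ½·-1·4² = 36 cm; v ends 7 cm/s.
5–9 s: v starts 7 cm/s; Δx = 7·4 + ½·-7·4² = -28 cm; v ends -21 cm/s.
x(9) = -8 + Σ Δx = 7 cm.

7 cm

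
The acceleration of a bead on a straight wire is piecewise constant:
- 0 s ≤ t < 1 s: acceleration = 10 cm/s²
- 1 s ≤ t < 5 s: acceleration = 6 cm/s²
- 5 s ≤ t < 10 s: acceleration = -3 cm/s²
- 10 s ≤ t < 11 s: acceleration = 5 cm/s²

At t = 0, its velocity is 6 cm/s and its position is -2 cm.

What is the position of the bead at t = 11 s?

On each constant-a segment, Δv = aΔt and Δx = v₀Δt + ½aΔt²; chain segment to segment.
0–1 s: v starts 6 cm/s; Δx = 6·1 + ½·10·1² = 11 cm; v ends 16 cm/s.
1–5 s: v starts 16 cm/s; Δx = 16·4 + ½·6·4² = 112 cm; v ends 40 cm/s.
5–10 s: v starts 40 cm/s; Δx = 40·5 + ½·-3·5² = 162.5 cm; v ends 25 cm/s.
10–11 s: v starts 25 cm/s; Δx = 25·1 + ½·5·1² = 27.5 cm; v ends 30 cm/s.
x(11) = -2 + Σ Δx = 311 cm.

311 cm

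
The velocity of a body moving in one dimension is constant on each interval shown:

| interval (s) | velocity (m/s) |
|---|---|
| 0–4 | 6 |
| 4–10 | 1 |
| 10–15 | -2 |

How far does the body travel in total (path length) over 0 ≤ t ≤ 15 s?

40 m

Distance (not displacement) is the total path length: add the absolute areas under v-t.
0–4 s: |6| × 4 = 24 m
4–10 s: |1| × 6 = 6 m
10–15 s: |-2| × 5 = 10 m
Total distance = 40 m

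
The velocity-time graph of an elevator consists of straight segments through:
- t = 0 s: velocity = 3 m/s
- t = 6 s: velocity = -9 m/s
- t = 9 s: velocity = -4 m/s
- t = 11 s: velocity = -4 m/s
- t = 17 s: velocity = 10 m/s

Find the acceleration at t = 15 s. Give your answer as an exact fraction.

7/3 m/s²

Acceleration is the slope of the v-t graph on 11–17 s: (10 − -4)/(17 − 11) = 7/3 m/s².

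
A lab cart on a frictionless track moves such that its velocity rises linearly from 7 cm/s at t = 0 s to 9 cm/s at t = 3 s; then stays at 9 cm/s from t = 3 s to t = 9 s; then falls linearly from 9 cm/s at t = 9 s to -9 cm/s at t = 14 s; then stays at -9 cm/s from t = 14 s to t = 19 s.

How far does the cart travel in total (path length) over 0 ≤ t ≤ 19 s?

145.5 cm

Distance (not displacement) is the total path length: add the absolute areas under v-t.
0–3 s: |½(7 + 9)(3)| = 24 cm
3–9 s: |9| × 6 = 54 cm
9–14 s: v = 0 at t = 11.5 s; triangle areas 11.25 + 11.25 = 22.5 cm
14–19 s: |-9| × 5 = 45 cm
Total distance = 145.5 cm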